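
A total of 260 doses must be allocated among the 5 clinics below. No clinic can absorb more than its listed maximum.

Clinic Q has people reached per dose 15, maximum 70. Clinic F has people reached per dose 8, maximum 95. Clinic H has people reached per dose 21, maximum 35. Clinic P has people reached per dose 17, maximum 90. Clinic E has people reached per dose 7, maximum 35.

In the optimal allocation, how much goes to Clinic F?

Highest people reached per dose first: Clinic H 21 > Clinic P 17 > Clinic Q 15 > Clinic F 8 > Clinic E 7.
Clinic H: +35 to 35 (cap) ; 225 left.
Give Clinic P 90 to hit its cap of 90 ; 135 left.
Clinic Q takes 70 to reach its cap of 70 ; 65 left.
Only 65 left; Clinic F takes them to reach 65.

65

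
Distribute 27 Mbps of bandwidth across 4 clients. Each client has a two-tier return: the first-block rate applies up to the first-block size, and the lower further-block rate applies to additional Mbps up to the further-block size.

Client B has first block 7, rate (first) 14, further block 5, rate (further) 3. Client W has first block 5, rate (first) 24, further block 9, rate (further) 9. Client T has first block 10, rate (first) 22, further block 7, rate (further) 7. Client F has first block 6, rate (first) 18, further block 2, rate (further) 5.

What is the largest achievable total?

532

Order all 8 blocks by rate: Client W/first 24 > Client T/first 22 > Client F/first 18 > Client B/first 14 > Client W/second 9 > Client T/second 7 > Client F/second 5 > Client B/second 3.
Client W/first (24): +5 → 22 left.
Client T first at 22: fill all 10 → 12 left.
Client F first at 18: fill all 6 → 6 left.
Client B/first: +6 of 7 at 14; pool empty.
Total = 24×5 + 22×10 + 18×6 + 14×6 = 532.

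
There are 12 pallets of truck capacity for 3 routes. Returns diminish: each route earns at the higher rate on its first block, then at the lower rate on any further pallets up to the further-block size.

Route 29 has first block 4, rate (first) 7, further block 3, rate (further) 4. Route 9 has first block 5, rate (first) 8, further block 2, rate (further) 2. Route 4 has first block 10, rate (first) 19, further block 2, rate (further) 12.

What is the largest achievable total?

214

Treat each block as its own option and order by rate: Route 4/tier1 19 > Route 4/tier2 12 > Route 9/tier1 8 > Route 29/tier1 7 > Route 29/tier2 4 > Route 9/tier2 2.
Route 4 tier1 at 19: fill all 10 → 2 left.
Route 4 tier2 at 12: fill all 2 → 0 left.
Total = 19×10 + 12×2 = 214.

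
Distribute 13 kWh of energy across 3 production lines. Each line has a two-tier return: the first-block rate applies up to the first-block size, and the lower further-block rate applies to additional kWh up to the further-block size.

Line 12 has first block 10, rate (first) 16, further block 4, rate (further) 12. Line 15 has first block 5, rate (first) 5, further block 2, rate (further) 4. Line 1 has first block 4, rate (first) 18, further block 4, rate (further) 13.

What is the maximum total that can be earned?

216

Order all 6 blocks by rate: Line 1/first 18 > Line 12/first 16 > Line 1/second 13 > Line 12/second 12 > Line 15/first 5 > Line 15/second 4.
Line 1/first (18): +4 → 9 left.
9 remain; put them into Line 12 first at 16.
Total = 18×4 + 16×9 = 216.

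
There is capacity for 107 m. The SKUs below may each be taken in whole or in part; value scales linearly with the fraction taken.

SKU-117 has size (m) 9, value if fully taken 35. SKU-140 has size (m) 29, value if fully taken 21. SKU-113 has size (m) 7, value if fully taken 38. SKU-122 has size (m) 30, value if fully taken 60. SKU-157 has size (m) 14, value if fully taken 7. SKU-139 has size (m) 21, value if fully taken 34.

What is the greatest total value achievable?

193.5

Best value per unit of size first: SKU-113 38/7≈5.43, SKU-117 35/9≈3.89, SKU-122 60/30≈2, SKU-139 34/21≈1.62, SKU-140 21/29≈0.724, SKU-157 7/14≈0.5.
All 7 m of SKU-113 fit (value 38) ; 100 remain.
All 9 m of SKU-117 fit (value 35) ; 91 remain.
SKU-122: take in full, 30 m for value 60 ; 61 left.
SKU-139: take in full, 21 m for value 34 ; 40 left.
All 29 m of SKU-140 fit (value 21) ; 11 remain.
Fill the last 11 m with part of SKU-157: 11/14 of it earns 5.5.
Total value = 193.5.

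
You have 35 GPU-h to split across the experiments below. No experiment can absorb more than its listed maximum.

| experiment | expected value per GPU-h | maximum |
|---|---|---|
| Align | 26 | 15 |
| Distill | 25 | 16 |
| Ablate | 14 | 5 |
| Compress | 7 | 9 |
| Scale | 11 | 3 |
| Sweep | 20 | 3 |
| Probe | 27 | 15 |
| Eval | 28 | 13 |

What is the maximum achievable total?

951

Rank by expected value per GPU-h: Eval 28 > Probe 27 > Align 26 > Distill 25 > Sweep 20 > Ablate 14 > Scale 11 > Compress 7.
Give Eval 13 to hit its cap of 13 ; 22 left.
Give Probe 15 to hit its cap of 15 ; 7 left.
Only 7 left; Align takes them to reach 7.
Total = 26×7 + 27×15 + 28×13 = 951.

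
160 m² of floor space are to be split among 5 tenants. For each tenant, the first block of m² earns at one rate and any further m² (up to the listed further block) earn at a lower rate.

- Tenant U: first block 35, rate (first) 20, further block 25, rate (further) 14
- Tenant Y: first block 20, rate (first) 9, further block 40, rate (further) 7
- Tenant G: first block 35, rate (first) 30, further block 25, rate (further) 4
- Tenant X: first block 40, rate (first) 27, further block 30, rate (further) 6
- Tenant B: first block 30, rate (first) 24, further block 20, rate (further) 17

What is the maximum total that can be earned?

3890

Rank every tier by rate: Tenant G/T1 30 > Tenant X/T1 27 > Tenant B/T1 24 > Tenant U/T1 20 > Tenant B/T2 17 > Tenant U/T2 14 > Tenant Y/T1 9 > Tenant Y/T2 7 > Tenant X/T2 6 > Tenant G/T2 4.
Tenant G/T1 (30): +35 — 125 left.
Tenant X/T1 (27): +40 — 85 left.
Tenant B T1 at 24: fill all 30 — 55 left.
Tenant U/T1 (20): +35 — 20 left.
Fill Tenant B T2 block (20 at 17) — 0 left.
Total = 30×35 + 27×40 + 24×30 + 20×35 + 17×20 = 3890.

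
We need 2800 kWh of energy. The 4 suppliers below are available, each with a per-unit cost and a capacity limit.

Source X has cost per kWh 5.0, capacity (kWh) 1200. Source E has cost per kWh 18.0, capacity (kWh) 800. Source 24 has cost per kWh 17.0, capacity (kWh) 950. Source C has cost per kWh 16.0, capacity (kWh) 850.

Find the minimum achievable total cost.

Fill from the cheapest supplier first.
Source X (5.0): use full 1200 ; 1600 kWh to go.
Take 850 from Source C at 16.0 ; need 750 more.
Source 24 (17.0): take the remaining 750 ; done.
Source E: unused.
Cost = 1200×5.0 + 850×16.0 + 750×17.0 = 32350.

32350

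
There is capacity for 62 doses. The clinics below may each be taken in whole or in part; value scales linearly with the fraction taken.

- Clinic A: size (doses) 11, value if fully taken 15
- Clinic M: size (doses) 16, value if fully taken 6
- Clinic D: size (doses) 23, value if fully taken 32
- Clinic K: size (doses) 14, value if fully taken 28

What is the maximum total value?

80.25

Rank by value-to-size ratio: Clinic K 28/14≈2, Clinic D 32/23≈1.39, Clinic A 15/11≈1.36, Clinic M 6/16≈0.375.
Take all of Clinic K (14 doses, value 28) — 48 doses left.
Clinic D: take in full, 23 doses for value 32 — 25 left.
Clinic A: take in full, 11 doses for value 15 — 14 left.
Fill the last 14 doses with part of Clinic M: 14/16 of it earns 5.25.
Total value = 80.25.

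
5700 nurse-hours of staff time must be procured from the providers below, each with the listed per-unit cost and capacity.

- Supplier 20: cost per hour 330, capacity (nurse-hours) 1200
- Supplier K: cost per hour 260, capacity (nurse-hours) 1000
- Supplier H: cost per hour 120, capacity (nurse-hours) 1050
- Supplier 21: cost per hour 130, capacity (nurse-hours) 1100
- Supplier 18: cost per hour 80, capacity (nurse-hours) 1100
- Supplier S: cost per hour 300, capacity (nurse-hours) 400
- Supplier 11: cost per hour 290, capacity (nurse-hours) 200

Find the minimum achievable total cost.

Fill from the cheapest provider first.
Supplier 18 at 80: take all 1100 nurse-hours → 4600 still needed.
Take 1050 from Supplier H at 120 → need 3550 more.
Take 1100 from Supplier 21 at 130 → need 2450 more.
Supplier K at 260: take all 1000 nurse-hours → 1450 still needed.
Take 200 from Supplier 11 at 290 → need 1250 more.
Take 400 from Supplier S at 300 → need 850 more.
Take 850 from Supplier 20 at 330 to finish.
Cost = 1100×80 + 1050×120 + 1100×130 + 1000×260 + 200×290 + 400×300 + 850×330 = 1075500.

1075500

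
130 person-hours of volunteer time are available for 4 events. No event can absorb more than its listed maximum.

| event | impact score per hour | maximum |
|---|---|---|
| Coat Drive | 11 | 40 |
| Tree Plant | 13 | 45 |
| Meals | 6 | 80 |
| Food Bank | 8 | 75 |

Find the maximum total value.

1385

Order the events by impact score per hour: Tree Plant 13 > Coat Drive 11 > Food Bank 8 > Meals 6.
Give Tree Plant 45 to hit its cap of 45 — 85 left.
Coat Drive: +40 to 40 (cap) — 45 left.
Food Bank has room for 75 but only 45 remain, so it gets 45.
Total = 11×40 + 13×45 + 8×45 = 1385.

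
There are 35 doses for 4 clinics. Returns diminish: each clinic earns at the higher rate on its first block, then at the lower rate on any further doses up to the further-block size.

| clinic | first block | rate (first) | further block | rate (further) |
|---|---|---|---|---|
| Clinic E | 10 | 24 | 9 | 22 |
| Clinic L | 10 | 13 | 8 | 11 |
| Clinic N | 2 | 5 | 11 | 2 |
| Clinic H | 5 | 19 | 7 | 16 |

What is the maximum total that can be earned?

697

Rank every tier by rate: Clinic E/first 24 > Clinic E/second 22 > Clinic H/first 19 > Clinic H/second 16 > Clinic L/first 13 > Clinic L/second 11 > Clinic N/first 5 > Clinic N/second 2.
Fill Clinic E first block (10 at 24) — 25 left.
Fill Clinic E second block (9 at 22) — 16 left.
Clinic H/first (19): +5 — 11 left.
Clinic H second at 16: fill all 7 — 4 left.
Clinic L/first: +4 of 10 at 13; pool empty.
Total = 24×10 + 22×9 + 19×5 + 16×7 + 13×4 = 697.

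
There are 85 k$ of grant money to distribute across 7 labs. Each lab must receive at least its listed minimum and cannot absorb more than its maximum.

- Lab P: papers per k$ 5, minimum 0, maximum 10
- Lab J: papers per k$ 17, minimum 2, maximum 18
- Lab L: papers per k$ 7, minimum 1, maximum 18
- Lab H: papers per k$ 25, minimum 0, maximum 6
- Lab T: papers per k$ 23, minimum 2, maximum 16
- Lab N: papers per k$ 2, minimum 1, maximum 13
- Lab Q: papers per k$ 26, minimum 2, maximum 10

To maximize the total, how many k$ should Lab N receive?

7

Meeting every minimum uses 0+2+1+0+2+1+2 = 8 k$, leaving 77.
Rank by papers per k$: Lab Q 26 > Lab H 25 > Lab T 23 > Lab J 17 > Lab L 7 > Lab P 5 > Lab N 2.
Give Lab Q 8 more to hit its cap of 10 ; 69 left.
Give Lab H 6 more to hit its cap of 6 ; 63 left.
Lab T: +14 to 16 (cap) ; 49 left.
Lab J: +16 to 18 (cap) ; 33 left.
Give Lab L 17 more to hit its cap of 18 ; 16 left.
Lab P: +10 to 10 (cap) ; 6 left.
Only 6 left; Lab N takes them to reach 7.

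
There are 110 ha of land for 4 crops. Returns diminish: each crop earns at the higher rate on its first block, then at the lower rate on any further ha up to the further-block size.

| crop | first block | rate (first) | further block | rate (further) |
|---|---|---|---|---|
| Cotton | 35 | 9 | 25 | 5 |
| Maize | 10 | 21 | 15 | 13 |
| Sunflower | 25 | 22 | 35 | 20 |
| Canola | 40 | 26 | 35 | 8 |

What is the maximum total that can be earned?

Rank every tier by rate: Canola/tier1 26 > Sunflower/tier1 22 > Maize/tier1 21 > Sunflower/tier2 20 > Maize/tier2 13 > Cotton/tier1 9 > Canola/tier2 8 > Cotton/tier2 5.
Canola/tier1 (26): +40 — 70 left.
Fill Sunflower tier1 block (25 at 22) — 45 left.
Fill Maize tier1 block (10 at 21) — 35 left.
Sunflower tier2 at 20: fill all 35 — 0 left.
Total = 26×40 + 22×25 + 21×10 + 20×35 = 2500.

2500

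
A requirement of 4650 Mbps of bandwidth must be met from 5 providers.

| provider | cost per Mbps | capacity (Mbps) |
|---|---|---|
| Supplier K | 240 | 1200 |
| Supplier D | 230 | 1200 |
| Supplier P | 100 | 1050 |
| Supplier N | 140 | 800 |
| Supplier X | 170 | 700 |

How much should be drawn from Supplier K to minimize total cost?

900

Cheapest first:
Supplier P (100): use full 1050 ; 3600 Mbps to go.
Take 800 from Supplier N at 140 ; need 2800 more.
Supplier X at 170: take all 700 Mbps ; 2100 still needed.
Take 1200 from Supplier D at 230 ; need 900 more.
Supplier K (240): take the remaining 900 ; done.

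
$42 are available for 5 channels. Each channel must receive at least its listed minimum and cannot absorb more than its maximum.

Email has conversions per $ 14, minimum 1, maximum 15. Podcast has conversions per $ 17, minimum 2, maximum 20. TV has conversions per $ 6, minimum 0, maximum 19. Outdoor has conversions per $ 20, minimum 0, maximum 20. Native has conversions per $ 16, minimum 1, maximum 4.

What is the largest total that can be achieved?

Meeting every minimum uses 1+2+0+0+1 = 4 $, leaving 38.
Highest conversions per $ first: Outdoor 20 > Podcast 17 > Native 16 > Email 14 > TV 6.
Outdoor: +20 to 20 (cap) ; 18 left.
Podcast takes 18 more to reach its cap of 20 ; 0 left.
Total = 14×1 + 17×20 + 20×20 + 16×1 = 770.

770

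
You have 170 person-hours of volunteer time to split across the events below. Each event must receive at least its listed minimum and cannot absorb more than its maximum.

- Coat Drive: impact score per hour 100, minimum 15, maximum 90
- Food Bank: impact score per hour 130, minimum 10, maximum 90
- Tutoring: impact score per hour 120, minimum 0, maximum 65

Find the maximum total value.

21000

Meeting every minimum uses 15+10+0 = 25 person-hours, leaving 145.
Order the events by impact score per hour: Food Bank 130 > Tutoring 120 > Coat Drive 100.
Food Bank takes 80 more to reach its cap of 90 ; 65 left.
Tutoring: +65 to 65 (cap) ; 0 left.
Total = 100×15 + 130×90 + 120×65 = 21000.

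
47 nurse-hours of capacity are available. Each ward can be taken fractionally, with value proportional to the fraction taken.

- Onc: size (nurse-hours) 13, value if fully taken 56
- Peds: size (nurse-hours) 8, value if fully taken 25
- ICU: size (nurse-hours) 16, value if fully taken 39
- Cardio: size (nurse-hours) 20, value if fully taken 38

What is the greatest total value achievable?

139

Rank by value-to-size ratio: Onc 56/13≈4.31, Peds 25/8≈3.12, ICU 39/16≈2.44, Cardio 38/20≈1.9.
Onc: take in full, 13 nurse-hours for value 56 ; 34 left.
All 8 nurse-hours of Peds fit (value 25) ; 26 remain.
ICU: take in full, 16 nurse-hours for value 39 ; 10 left.
10 nurse-hours left: a 10/20 share of Cardio gives 38×10/20 = 19.
Total value = 139.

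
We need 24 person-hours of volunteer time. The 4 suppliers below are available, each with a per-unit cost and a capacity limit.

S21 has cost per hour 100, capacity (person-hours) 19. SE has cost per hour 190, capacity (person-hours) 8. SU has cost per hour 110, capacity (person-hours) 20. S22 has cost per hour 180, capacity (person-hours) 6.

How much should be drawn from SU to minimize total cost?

Fill from the cheapest supplier first.
Take 19 from S21 at 100 ; need 5 more.
Take 5 from SU at 110 to finish.
S22, SE: unused.

5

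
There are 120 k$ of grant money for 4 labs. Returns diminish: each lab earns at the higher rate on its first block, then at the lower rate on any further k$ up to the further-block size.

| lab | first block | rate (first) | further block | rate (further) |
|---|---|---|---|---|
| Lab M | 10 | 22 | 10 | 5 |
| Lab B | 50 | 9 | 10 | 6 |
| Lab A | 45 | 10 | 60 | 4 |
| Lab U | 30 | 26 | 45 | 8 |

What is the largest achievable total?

1765

Treat each block as its own option and order by rate: Lab U/T1 26 > Lab M/T1 22 > Lab A/T1 10 > Lab B/T1 9 > Lab U/T2 8 > Lab B/T2 6 > Lab M/T2 5 > Lab A/T2 4.
Lab U/T1 (26): +30 ; 90 left.
Fill Lab M T1 block (10 at 22) ; 80 left.
Fill Lab A T1 block (45 at 10) ; 35 left.
Lab B T1 at 9: only 35 left, fill 35.
Total = 26×30 + 22×10 + 10×45 + 9×35 = 1765.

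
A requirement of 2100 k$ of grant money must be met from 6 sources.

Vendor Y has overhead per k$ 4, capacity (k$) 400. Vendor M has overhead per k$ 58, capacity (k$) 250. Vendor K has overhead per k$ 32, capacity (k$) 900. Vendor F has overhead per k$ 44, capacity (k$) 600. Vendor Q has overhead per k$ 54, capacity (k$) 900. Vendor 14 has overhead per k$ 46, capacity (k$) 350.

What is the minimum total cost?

Fill from the cheapest source first.
Take 400 from Vendor Y at 4 — need 1700 more.
Vendor K (32): use full 900 — 800 k$ to go.
Vendor F (44): use full 600 — 200 k$ to go.
Take 200 from Vendor 14 at 46 to finish.
Vendor Q, Vendor M: unused.
Cost = 400×4 + 900×32 + 600×44 + 200×46 = 66000.

66000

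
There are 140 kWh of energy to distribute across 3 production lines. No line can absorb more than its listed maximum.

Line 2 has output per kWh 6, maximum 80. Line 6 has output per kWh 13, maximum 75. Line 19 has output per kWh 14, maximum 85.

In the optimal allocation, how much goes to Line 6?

Highest output per kWh first: Line 19 14 > Line 6 13 > Line 2 6.
Line 19: +85 to 85 (cap) ; 55 left.
Line 6 has room for 75 but only 55 remain, so it gets 55.

55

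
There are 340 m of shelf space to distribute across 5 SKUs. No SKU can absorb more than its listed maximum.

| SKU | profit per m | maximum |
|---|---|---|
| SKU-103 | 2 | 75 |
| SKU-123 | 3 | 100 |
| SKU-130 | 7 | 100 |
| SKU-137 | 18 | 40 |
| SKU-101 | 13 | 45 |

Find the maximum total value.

2415

Highest profit per m first: SKU-137 18 > SKU-101 13 > SKU-130 7 > SKU-123 3 > SKU-103 2.
SKU-137 takes 40 to reach its cap of 40 ; 300 left.
SKU-101: +45 to 45 (cap) ; 255 left.
Give SKU-130 100 to hit its cap of 100 ; 155 left.
SKU-123 takes 100 to reach its cap of 100 ; 55 left.
Only 55 left; SKU-103 takes them to reach 55.
Total = 2×55 + 3×100 + 7×100 + 18×40 + 13×45 = 2415.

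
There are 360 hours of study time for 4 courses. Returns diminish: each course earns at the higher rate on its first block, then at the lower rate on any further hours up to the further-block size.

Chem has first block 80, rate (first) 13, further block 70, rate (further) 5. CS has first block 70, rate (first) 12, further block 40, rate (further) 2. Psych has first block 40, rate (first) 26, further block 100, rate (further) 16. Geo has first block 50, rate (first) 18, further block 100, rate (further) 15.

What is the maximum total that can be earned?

Order all 8 blocks by rate: Psych/first 26 > Geo/first 18 > Psych/second 16 > Geo/second 15 > Chem/first 13 > CS/first 12 > Chem/second 5 > CS/second 2.
Fill Psych first block (40 at 26) → 320 left.
Geo first at 18: fill all 50 → 270 left.
Fill Psych second block (100 at 16) → 170 left.
Geo second at 15: fill all 100 → 70 left.
Chem first at 13: only 70 left, fill 70.
Total = 26×40 + 18×50 + 16×100 + 15×100 + 13×70 = 5950.

5950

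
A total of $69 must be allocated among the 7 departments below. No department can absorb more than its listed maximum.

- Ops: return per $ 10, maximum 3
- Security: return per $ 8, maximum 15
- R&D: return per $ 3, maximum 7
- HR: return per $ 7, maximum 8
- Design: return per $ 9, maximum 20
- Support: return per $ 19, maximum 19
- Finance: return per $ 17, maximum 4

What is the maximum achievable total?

815

Rank by return per $: Support 19 > Finance 17 > Ops 10 > Design 9 > Security 8 > HR 7 > R&D 3.
Support takes 19 to reach its cap of 19 — 50 left.
Finance: +4 to 4 (cap) — 46 left.
Ops takes 3 to reach its cap of 3 — 43 left.
Design takes 20 to reach its cap of 20 — 23 left.
Give Security 15 to hit its cap of 15 — 8 left.
Give HR 8 to hit its cap of 8 — 0 left.
Total = 10×3 + 8×15 + 7×8 + 9×20 + 19×19 + 17×4 = 815.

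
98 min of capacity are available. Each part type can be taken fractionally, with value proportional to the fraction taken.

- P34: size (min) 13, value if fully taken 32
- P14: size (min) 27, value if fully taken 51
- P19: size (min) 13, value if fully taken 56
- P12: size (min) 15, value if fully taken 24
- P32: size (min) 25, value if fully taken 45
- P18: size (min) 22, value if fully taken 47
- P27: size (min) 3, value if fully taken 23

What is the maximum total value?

245

Sort by value density: P27 23/3≈7.67, P19 56/13≈4.31, P34 32/13≈2.46, P18 47/22≈2.14, P14 51/27≈1.89, P32 45/25≈1.8, P12 24/15≈1.6.
P27: take in full, 3 min for value 23 ; 95 left.
P19: take in full, 13 min for value 56 ; 82 left.
P34: take in full, 13 min for value 32 ; 69 left.
All 22 min of P18 fit (value 47) ; 47 remain.
P14: take in full, 27 min for value 51 ; 20 left.
20 min left: a 20/25 share of P32 gives 45×20/25 = 36.
Total value = 245.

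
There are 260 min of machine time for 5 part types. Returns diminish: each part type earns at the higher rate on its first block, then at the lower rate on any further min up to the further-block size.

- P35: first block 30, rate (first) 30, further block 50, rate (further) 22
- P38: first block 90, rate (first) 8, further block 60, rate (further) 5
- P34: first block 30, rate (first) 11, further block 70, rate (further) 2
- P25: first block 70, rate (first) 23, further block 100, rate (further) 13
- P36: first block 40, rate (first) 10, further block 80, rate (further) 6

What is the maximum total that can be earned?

Order all 10 blocks by rate: P35/first 30 > P25/first 23 > P35/second 22 > P25/second 13 > P34/first 11 > P36/first 10 > P38/first 8 > P36/second 6 > P38/second 5 > P34/second 2.
P35/first (30): +30 — 230 left.
Fill P25 first block (70 at 23) — 160 left.
Fill P35 second block (50 at 22) — 110 left.
P25/second (13): +100 — 10 left.
10 remain; put them into P34 first at 11.
Total = 30×30 + 23×70 + 22×50 + 13×100 + 11×10 = 5020.

5020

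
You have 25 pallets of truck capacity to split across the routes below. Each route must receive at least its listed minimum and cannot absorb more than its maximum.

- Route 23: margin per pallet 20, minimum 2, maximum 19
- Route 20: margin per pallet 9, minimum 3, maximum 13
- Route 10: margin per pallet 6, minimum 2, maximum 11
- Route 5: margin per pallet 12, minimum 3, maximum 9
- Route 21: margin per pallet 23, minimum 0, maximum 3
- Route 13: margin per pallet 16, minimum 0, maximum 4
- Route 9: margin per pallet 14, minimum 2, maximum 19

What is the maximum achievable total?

412

Meeting every minimum uses 2+3+2+3+0+0+2 = 12 pallets, leaving 13.
Rank by margin per pallet: Route 21 23 > Route 23 20 > Route 13 16 > Route 9 14 > Route 5 12 > Route 20 9 > Route 10 6.
Route 21 takes 3 more to reach its cap of 3 → 10 left.
Route 23: +10 (room for 17) → 12. Pool exhausted.
Total = 20×12 + 9×3 + 6×2 + 12×3 + 23×3 + 14×2 = 412.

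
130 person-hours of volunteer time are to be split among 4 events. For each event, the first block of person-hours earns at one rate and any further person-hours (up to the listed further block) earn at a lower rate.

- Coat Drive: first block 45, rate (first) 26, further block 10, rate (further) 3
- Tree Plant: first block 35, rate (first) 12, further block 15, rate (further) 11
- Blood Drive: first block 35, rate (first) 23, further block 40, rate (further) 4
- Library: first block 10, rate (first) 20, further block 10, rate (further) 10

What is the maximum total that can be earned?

2650

Treat each block as its own option and order by rate: Coat Drive/tier1 26 > Blood Drive/tier1 23 > Library/tier1 20 > Tree Plant/tier1 12 > Tree Plant/tier2 11 > Library/tier2 10 > Blood Drive/tier2 4 > Coat Drive/tier2 3.
Fill Coat Drive tier1 block (45 at 26) ; 85 left.
Fill Blood Drive tier1 block (35 at 23) ; 50 left.
Fill Library tier1 block (10 at 20) ; 40 left.
Fill Tree Plant tier1 block (35 at 12) ; 5 left.
Tree Plant tier2 at 11: only 5 left, fill 5.
Total = 26×45 + 23×35 + 20×10 + 12×35 + 11×5 = 2650.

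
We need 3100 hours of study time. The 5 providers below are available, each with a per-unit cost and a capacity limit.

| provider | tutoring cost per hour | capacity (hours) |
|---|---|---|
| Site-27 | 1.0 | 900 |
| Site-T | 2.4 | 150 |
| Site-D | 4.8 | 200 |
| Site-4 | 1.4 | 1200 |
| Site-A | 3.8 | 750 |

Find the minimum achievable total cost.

6270

Use providers in increasing cost order.
Site-27 (1.0): use full 900 → 2200 hours to go.
Take 1200 from Site-4 at 1.4 → need 1000 more.
Take 150 from Site-T at 2.4 → need 850 more.
Take 750 from Site-A at 3.8 → need 100 more.
Site-D at 4.8: take 100 of its 200 → requirement met.
Cost = 900×1.0 + 1200×1.4 + 150×2.4 + 750×3.8 + 100×4.8 = 6270.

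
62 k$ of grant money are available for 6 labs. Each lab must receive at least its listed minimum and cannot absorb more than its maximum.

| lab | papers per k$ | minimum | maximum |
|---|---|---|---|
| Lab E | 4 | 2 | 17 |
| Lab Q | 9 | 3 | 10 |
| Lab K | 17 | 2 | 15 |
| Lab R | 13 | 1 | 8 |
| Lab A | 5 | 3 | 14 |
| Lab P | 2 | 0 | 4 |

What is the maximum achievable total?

Meeting every minimum uses 2+3+2+1+3+0 = 11 k$, leaving 51.
Highest papers per k$ first: Lab K 17 > Lab R 13 > Lab Q 9 > Lab A 5 > Lab E 4 > Lab P 2.
Give Lab K 13 more to hit its cap of 15 → 38 left.
Give Lab R 7 more to hit its cap of 8 → 31 left.
Lab Q: +7 to 10 (cap) → 24 left.
Lab A: +11 to 14 (cap) → 13 left.
Lab E has room for 15 more but only 13 remain, so it gets 15.
Total = 4×15 + 9×10 + 17×15 + 13×8 + 5×14 = 579.

579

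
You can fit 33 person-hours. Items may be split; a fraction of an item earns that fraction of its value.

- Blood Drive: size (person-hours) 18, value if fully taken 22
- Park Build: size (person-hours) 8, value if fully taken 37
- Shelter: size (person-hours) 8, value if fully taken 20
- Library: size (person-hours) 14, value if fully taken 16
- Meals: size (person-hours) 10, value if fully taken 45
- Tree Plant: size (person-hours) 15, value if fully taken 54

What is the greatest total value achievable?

Rank by value-to-size ratio: Park Build 37/8≈4.62, Meals 45/10≈4.5, Tree Plant 54/15≈3.6, Shelter 20/8≈2.5, Blood Drive 22/18≈1.22, Library 16/14≈1.14.
Park Build: take in full, 8 person-hours for value 37 — 25 left.
Meals: take in full, 10 person-hours for value 45 — 15 left.
Tree Plant: take in full, 15 person-hours for value 54 — 0 left.
Total value = 136.

136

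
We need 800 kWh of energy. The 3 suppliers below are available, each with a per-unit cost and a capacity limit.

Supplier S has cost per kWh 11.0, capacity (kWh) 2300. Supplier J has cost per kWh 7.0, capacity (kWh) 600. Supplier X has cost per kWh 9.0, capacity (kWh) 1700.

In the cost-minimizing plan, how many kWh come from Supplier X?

Cheapest first:
Take 600 from Supplier J at 7.0 ; need 200 more.
Supplier X (9.0): take the remaining 200 ; done.
Supplier S: unused.

200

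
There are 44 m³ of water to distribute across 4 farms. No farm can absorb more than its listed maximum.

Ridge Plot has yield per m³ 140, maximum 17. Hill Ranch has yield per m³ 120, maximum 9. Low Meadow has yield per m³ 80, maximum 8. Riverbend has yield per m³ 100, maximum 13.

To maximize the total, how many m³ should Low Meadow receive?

5

Highest yield per m³ first: Ridge Plot 140 > Hill Ranch 120 > Riverbend 100 > Low Meadow 80.
Give Ridge Plot 17 to hit its cap of 17 — 27 left.
Hill Ranch takes 9 to reach its cap of 9 — 18 left.
Riverbend: +13 to 13 (cap) — 5 left.
Only 5 left; Low Meadow takes them to reach 5.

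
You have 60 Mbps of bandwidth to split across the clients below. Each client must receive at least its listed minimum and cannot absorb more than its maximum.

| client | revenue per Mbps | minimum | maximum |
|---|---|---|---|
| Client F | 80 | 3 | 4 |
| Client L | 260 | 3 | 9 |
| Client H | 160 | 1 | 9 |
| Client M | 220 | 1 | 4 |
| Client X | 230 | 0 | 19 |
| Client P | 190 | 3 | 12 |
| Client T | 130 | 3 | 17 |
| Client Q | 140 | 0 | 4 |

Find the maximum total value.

Meeting every minimum uses 3+3+1+1+0+3+3+0 = 14 Mbps, leaving 46.
Order the clients by revenue per Mbps: Client L 260 > Client X 230 > Client M 220 > Client P 190 > Client H 160 > Client Q 140 > Client T 130 > Client F 80.
Give Client L 6 more to hit its cap of 9 ; 40 left.
Client X takes 19 more to reach its cap of 19 ; 21 left.
Give Client M 3 more to hit its cap of 4 ; 18 left.
Client P: +9 to 12 (cap) ; 9 left.
Client H takes 8 more to reach its cap of 9 ; 1 left.
Client Q: +1 (room for 4) → 1. Pool exhausted.
Total = 80×3 + 260×9 + 160×9 + 220×4 + 230×19 + 190×12 + 130×3 + 140×1 = 12080.

12080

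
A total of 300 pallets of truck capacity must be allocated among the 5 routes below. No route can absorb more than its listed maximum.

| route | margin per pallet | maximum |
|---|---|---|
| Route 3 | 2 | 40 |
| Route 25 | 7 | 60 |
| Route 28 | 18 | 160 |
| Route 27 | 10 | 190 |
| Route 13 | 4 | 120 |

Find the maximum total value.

Order the routes by margin per pallet: Route 28 18 > Route 27 10 > Route 25 7 > Route 13 4 > Route 3 2.
Route 28: +160 to 160 (cap) ; 140 left.
Route 27 has room for 190 but only 140 remain, so it gets 140.
Total = 18×160 + 10×140 = 4280.

4280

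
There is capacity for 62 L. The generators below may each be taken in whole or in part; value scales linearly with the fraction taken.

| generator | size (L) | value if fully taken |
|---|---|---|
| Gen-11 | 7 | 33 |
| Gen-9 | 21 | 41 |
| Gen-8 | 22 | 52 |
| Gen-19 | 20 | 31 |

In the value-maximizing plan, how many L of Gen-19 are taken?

Best value per unit of size first: Gen-11 33/7≈4.71, Gen-8 52/22≈2.36, Gen-9 41/21≈1.95, Gen-19 31/20≈1.55.
Gen-11: take in full, 7 L for value 33 → 55 left.
All 22 L of Gen-8 fit (value 52) → 33 remain.
Take all of Gen-9 (21 L, value 41) → 12 L left.
Only 12 L remain; take 12/20 of Gen-19 for value 31×12/20 = 18.6.

12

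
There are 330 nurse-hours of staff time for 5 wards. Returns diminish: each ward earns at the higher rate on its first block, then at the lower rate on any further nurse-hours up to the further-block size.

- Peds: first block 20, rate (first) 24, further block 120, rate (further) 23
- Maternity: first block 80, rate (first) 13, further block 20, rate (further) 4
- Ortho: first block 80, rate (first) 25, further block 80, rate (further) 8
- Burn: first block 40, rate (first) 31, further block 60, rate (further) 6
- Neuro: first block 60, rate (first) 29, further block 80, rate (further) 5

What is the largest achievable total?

Rank every tier by rate: Burn/T1 31 > Neuro/T1 29 > Ortho/T1 25 > Peds/T1 24 > Peds/T2 23 > Maternity/T1 13 > Ortho/T2 8 > Burn/T2 6 > Neuro/T2 5 > Maternity/T2 4.
Burn/T1 (31): +40 → 290 left.
Neuro/T1 (29): +60 → 230 left.
Ortho T1 at 25: fill all 80 → 150 left.
Fill Peds T1 block (20 at 24) → 130 left.
Peds/T2 (23): +120 → 10 left.
Maternity/T1: +10 of 80 at 13; pool empty.
Total = 31×40 + 29×60 + 25×80 + 24×20 + 23×120 + 13×10 = 8350.

8350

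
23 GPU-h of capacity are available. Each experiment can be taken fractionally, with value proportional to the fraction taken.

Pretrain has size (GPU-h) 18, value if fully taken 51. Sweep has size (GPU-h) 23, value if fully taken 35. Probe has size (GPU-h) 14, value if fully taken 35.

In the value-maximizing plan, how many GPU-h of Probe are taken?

5

Sort by value density: Pretrain 51/18≈2.83, Probe 35/14≈2.5, Sweep 35/23≈1.52.
All 18 GPU-h of Pretrain fit (value 51) ; 5 remain.
5 GPU-h left: a 5/14 share of Probe gives 35×5/14 = 12.5.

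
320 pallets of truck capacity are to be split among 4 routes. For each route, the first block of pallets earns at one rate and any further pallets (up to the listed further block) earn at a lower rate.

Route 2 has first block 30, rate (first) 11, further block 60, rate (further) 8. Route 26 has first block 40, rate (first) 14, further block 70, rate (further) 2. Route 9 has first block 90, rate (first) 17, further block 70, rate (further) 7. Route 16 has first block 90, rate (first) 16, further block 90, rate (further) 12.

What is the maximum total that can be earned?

4720

Order all 8 blocks by rate: Route 9/first 17 > Route 16/first 16 > Route 26/first 14 > Route 16/second 12 > Route 2/first 11 > Route 2/second 8 > Route 9/second 7 > Route 26/second 2.
Route 9 first at 17: fill all 90 → 230 left.
Route 16 first at 16: fill all 90 → 140 left.
Route 26 first at 14: fill all 40 → 100 left.
Route 16 second at 12: fill all 90 → 10 left.
10 remain; put them into Route 2 first at 11.
Total = 17×90 + 16×90 + 14×40 + 12×90 + 11×10 = 4720.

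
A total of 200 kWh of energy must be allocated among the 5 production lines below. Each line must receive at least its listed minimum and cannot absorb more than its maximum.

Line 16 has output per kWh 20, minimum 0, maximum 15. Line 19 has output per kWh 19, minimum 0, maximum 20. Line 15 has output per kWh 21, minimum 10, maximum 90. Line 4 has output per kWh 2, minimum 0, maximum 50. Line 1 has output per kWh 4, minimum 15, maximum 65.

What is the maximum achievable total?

2850

Meeting every minimum uses 0+0+10+0+15 = 25 kWh, leaving 175.
Highest output per kWh first: Line 15 21 > Line 16 20 > Line 19 19 > Line 1 4 > Line 4 2.
Line 15: +80 to 90 (cap) ; 95 left.
Give Line 16 15 more to hit its cap of 15 ; 80 left.
Line 19: +20 to 20 (cap) ; 60 left.
Give Line 1 50 more to hit its cap of 65 ; 10 left.
Line 4 has room for 50 more but only 10 remain, so it gets 10.
Total = 20×15 + 19×20 + 21×90 + 2×10 + 4×65 = 2850.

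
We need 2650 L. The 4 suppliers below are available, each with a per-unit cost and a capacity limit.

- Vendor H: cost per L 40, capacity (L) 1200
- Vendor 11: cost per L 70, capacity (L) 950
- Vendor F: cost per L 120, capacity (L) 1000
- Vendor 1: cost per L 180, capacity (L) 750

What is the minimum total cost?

174500

Cheapest first:
Take 1200 from Vendor H at 40 — need 1450 more.
Vendor 11 (70): use full 950 — 500 L to go.
Take 500 from Vendor F at 120 to finish.
Vendor 1: unused.
Cost = 1200×40 + 950×70 + 500×120 = 174500.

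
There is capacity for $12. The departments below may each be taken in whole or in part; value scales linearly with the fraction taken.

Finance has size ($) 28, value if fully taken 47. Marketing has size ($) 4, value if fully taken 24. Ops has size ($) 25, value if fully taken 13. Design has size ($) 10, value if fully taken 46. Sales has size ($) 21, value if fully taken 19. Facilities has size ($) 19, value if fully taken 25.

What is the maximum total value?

Best value per unit of size first: Marketing 24/4≈6, Design 46/10≈4.6, Finance 47/28≈1.68, Facilities 25/19≈1.32, Sales 19/21≈0.905, Ops 13/25≈0.52.
Marketing: take in full, 4 $ for value 24 → 8 left.
Fill the last 8 $ with part of Design: 8/10 of it earns 36.8.
Total value = 60.8.

60.8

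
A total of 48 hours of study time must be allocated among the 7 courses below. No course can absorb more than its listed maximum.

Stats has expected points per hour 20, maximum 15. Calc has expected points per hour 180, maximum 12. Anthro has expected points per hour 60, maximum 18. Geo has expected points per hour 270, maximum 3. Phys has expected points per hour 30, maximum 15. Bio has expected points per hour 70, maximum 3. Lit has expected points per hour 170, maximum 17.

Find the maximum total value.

6850

Rank by expected points per hour: Geo 270 > Calc 180 > Lit 170 > Bio 70 > Anthro 60 > Phys 30 > Stats 20.
Geo: +3 to 3 (cap) — 45 left.
Calc takes 12 to reach its cap of 12 — 33 left.
Give Lit 17 to hit its cap of 17 — 16 left.
Give Bio 3 to hit its cap of 3 — 13 left.
Anthro has room for 18 but only 13 remain, so it gets 13.
Total = 180×12 + 60×13 + 270×3 + 70×3 + 170×17 = 6850.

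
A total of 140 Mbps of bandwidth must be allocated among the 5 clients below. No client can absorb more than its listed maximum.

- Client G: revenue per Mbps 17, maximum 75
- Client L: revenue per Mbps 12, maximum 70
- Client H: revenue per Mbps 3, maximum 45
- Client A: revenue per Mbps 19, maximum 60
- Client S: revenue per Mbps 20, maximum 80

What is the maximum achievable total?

2740

Highest revenue per Mbps first: Client S 20 > Client A 19 > Client G 17 > Client L 12 > Client H 3.
Client S takes 80 to reach its cap of 80 → 60 left.
Client A takes 60 to reach its cap of 60 → 0 left.
Total = 19×60 + 20×80 = 2740.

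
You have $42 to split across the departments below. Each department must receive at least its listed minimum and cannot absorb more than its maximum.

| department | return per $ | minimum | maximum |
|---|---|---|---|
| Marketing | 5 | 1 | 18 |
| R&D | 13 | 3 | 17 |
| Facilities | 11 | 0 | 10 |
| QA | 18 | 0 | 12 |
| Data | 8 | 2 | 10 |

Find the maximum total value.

Meeting every minimum uses 1+3+0+0+2 = 6 $, leaving 36.
Order the departments by return per $: QA 18 > R&D 13 > Facilities 11 > Data 8 > Marketing 5.
QA: +12 to 12 (cap) — 24 left.
Give R&D 14 more to hit its cap of 17 — 10 left.
Facilities: +10 to 10 (cap) — 0 left.
Total = 5×1 + 13×17 + 11×10 + 18×12 + 8×2 = 568.

568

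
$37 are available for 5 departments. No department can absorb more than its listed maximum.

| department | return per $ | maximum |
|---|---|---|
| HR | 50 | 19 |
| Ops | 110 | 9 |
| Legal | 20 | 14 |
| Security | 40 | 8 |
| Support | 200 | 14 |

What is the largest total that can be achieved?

Rank by return per $: Support 200 > Ops 110 > HR 50 > Security 40 > Legal 20.
Support takes 14 to reach its cap of 14 → 23 left.
Give Ops 9 to hit its cap of 9 → 14 left.
HR: +14 (room for 19) → 14. Pool exhausted.
Total = 50×14 + 110×9 + 200×14 = 4490.

4490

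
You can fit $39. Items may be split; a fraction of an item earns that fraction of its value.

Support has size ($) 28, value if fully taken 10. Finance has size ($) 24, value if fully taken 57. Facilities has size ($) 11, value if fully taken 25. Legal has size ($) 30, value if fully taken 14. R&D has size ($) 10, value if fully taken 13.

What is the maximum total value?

Best value per unit of size first: Finance 57/24≈2.38, Facilities 25/11≈2.27, R&D 13/10≈1.3, Legal 14/30≈0.467, Support 10/28≈0.357.
All 24 $ of Finance fit (value 57) — 15 remain.
All 11 $ of Facilities fit (value 25) — 4 remain.
Only 4 $ remain; take 4/10 of R&D for value 13×4/10 = 5.2.
Total value = 87.2.

87.2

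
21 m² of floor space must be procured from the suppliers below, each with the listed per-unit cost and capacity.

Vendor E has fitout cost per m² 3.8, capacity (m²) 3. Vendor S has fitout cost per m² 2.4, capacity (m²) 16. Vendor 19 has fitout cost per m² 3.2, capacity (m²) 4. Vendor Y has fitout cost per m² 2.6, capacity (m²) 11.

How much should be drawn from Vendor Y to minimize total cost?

Fill from the cheapest supplier first.
Vendor S at 2.4: take all 16 m² ; 5 still needed.
Take 5 from Vendor Y at 2.6 to finish.
Vendor 19, Vendor E: unused.

5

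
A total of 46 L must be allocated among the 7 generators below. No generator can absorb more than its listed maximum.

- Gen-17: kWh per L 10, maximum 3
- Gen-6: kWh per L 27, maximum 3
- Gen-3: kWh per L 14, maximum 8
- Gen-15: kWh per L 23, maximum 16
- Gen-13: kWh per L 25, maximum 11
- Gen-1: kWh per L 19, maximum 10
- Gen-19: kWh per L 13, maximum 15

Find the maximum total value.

Highest kWh per L first: Gen-6 27 > Gen-13 25 > Gen-15 23 > Gen-1 19 > Gen-3 14 > Gen-19 13 > Gen-17 10.
Give Gen-6 3 to hit its cap of 3 ; 43 left.
Give Gen-13 11 to hit its cap of 11 ; 32 left.
Gen-15 takes 16 to reach its cap of 16 ; 16 left.
Gen-1: +10 to 10 (cap) ; 6 left.
Gen-3: +6 (room for 8) → 6. Pool exhausted.
Total = 27×3 + 14×6 + 23×16 + 25×11 + 19×10 = 998.

998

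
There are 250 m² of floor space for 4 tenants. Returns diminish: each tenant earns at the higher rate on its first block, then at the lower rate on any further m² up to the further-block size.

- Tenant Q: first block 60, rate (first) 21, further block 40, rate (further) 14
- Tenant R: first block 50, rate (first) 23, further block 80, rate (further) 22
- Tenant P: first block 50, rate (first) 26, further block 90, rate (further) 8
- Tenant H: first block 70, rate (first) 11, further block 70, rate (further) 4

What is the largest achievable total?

5610

Rank every tier by rate: Tenant P/T1 26 > Tenant R/T1 23 > Tenant R/T2 22 > Tenant Q/T1 21 > Tenant Q/T2 14 > Tenant H/T1 11 > Tenant P/T2 8 > Tenant H/T2 4.
Tenant P T1 at 26: fill all 50 — 200 left.
Tenant R T1 at 23: fill all 50 — 150 left.
Tenant R/T2 (22): +80 — 70 left.
Tenant Q T1 at 21: fill all 60 — 10 left.
10 remain; put them into Tenant Q T2 at 14.
Total = 26×50 + 23×50 + 22×80 + 21×60 + 14×10 = 5610.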